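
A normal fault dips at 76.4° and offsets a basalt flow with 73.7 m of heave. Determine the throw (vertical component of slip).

throw = heave × tan(dip) = 73.7 × tan(76.4°) = 305 m

305 m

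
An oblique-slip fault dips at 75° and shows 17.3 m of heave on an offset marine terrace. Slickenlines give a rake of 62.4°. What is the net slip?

dip-slip = heave / cos(dip) = 17.3 / cos(75°) = 66.84 m
net slip = dip-slip / sin(rake) = 66.84 / sin(62.4°) = 75.4 m

75.4 m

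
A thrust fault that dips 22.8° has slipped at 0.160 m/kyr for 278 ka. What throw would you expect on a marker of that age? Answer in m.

dip-slip = rate × time = 0.160 m/kyr × 278 ka = 44.48 m
throw = dip-slip × sin(dip) = 44.48 × sin(22.8°) = 17.2 m

17.2 m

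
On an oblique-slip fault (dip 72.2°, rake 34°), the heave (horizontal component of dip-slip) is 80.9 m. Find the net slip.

dip-slip = heave / cos(dip) = 80.9 / cos(72.2°) = 264.6 m
net slip = dip-slip / sin(rake) = 264.6 / sin(34°) = 473 m

473 m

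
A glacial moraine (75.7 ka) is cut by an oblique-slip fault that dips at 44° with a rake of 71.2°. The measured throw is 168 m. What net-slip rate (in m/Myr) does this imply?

3370 m/Myr

dip-slip = throw / sin(dip) = 168 / sin(44°) = 241.8 m
net slip = dip-slip / sin(rake) = 241.8 / sin(71.2°) = 255.5 m
rate = 255.5 m / 75.7 ka = 0.00337 m/yr = 3370 m/Myr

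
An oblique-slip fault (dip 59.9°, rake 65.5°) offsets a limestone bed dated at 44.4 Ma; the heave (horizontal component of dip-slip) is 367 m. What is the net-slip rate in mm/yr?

0.0181 mm/yr

dip-slip = heave / cos(dip) = 367 / cos(59.9°) = 731.8 m
net slip = dip-slip / sin(rake) = 731.8 / sin(65.5°) = 804.2 m
rate = 804.2 m / 44.4 Ma = 0.0000181 m/yr = 0.0181 mm/yr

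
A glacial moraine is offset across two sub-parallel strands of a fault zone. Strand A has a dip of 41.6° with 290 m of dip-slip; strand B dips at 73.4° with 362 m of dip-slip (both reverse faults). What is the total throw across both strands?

539 m

throw_A = 290 × sin(41.6°) = 192.5 m
throw_B = 362 × sin(73.4°) = 346.9 m
total = 192.5 + 346.9 = 539 m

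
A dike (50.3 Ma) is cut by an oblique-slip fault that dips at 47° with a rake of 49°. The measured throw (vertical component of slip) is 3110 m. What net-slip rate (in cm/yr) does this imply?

0.0112 cm/yr

dip-slip = throw / sin(dip) = 3110 / sin(47°) = 4252 m
net slip = dip-slip / sin(rake) = 4252 / sin(49°) = 5634 m
rate = 5634 m / 50.3 Ma = 0.000112 m/yr = 0.0112 cm/yr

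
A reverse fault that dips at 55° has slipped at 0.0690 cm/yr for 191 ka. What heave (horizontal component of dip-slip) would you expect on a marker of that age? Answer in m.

75.6 m

dip-slip = rate × time = 0.0690 cm/yr × 191 ka = 131.8 m
heave = dip-slip × cos(dip) = 131.8 × cos(55°) = 75.6 m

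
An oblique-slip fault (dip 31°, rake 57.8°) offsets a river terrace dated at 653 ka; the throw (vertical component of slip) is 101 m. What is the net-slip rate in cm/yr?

0.0355 cm/yr

dip-slip = throw / sin(dip) = 101 / sin(31°) = 196.1 m
net slip = dip-slip / sin(rake) = 196.1 / sin(57.8°) = 231.7 m
rate = 231.7 m / 653 ka = 0.000355 m/yr = 0.0355 cm/yr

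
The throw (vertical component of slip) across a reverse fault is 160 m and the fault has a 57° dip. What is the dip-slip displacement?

dip-slip = throw / sin(dip) = 160 / sin(57°) = 191 m

191 m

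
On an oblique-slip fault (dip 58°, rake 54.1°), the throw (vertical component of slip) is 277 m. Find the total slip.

403 m

dip-slip = throw / sin(dip) = 277 / sin(58°) = 326.6 m
net slip = dip-slip / sin(rake) = 326.6 / sin(54.1°) = 403 m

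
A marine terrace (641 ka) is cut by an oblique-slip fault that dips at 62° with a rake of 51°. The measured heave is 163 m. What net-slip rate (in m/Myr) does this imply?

dip-slip = heave / cos(dip) = 163 / cos(62°) = 347.2 m
net slip = dip-slip / sin(rake) = 347.2 / sin(51°) = 446.8 m
rate = 446.8 m / 641 ka = 0.000697 m/yr = 697 m/Myr

697 m/Myr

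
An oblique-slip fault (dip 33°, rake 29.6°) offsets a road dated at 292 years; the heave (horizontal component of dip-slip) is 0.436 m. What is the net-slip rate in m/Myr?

dip-slip = heave / cos(dip) = 0.436 / cos(33°) = 0.5199 m
net slip = dip-slip / sin(rake) = 0.5199 / sin(29.6°) = 1.052 m
rate = 1.052 m / 292 years = 0.00360 m/yr = 3600 m/Myr

3600 m/Myr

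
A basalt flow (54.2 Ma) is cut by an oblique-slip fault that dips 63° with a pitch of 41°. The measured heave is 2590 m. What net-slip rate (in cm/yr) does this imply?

0.0160 cm/yr

dip-slip = heave / cos(dip) = 2590 / cos(63°) = 5705 m
net slip = dip-slip / sin(rake) = 5705 / sin(41°) = 8696 m
rate = 8696 m / 54.2 Ma = 0.000160 m/yr = 0.0160 cm/yr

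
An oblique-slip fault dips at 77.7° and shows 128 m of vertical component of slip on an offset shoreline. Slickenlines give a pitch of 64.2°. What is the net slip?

dip-slip = throw / sin(dip) = 128 / sin(77.7°) = 131 m
net slip = dip-slip / sin(rake) = 131 / sin(64.2°) = 146 m

146 m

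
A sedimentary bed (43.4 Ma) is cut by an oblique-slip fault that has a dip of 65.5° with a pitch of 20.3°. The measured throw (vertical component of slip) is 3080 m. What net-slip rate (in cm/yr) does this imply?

0.0225 cm/yr

dip-slip = throw / sin(dip) = 3080 / sin(65.5°) = 3385 m
net slip = dip-slip / sin(rake) = 3385 / sin(20.3°) = 9756 m
rate = 9756 m / 43.4 Ma = 0.000225 m/yr = 0.0225 cm/yr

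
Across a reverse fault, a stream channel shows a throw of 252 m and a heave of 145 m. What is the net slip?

291 m

net slip = √(throw² + heave²) = √(252² + 145²) = 291 m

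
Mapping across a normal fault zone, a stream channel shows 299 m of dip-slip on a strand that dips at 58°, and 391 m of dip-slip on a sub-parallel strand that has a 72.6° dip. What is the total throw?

throw_A = 299 × sin(58°) = 253.6 m
throw_B = 391 × sin(72.6°) = 373.1 m
total = 253.6 + 373.1 = 627 m

627 m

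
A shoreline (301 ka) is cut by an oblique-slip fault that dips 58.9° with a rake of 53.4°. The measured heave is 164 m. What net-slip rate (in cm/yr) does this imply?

0.131 cm/yr

dip-slip = heave / cos(dip) = 164 / cos(58.9°) = 317.5 m
net slip = dip-slip / sin(rake) = 317.5 / sin(53.4°) = 395.5 m
rate = 395.5 m / 301 ka = 0.00131 m/yr = 0.131 cm/yr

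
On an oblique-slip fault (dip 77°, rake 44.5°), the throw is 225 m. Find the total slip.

329 m

dip-slip = throw / sin(dip) = 225 / sin(77°) = 230.9 m
net slip = dip-slip / sin(rake) = 230.9 / sin(44.5°) = 329 m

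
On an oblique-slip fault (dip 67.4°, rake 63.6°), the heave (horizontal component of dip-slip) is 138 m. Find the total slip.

401 m

dip-slip = heave / cos(dip) = 138 / cos(67.4°) = 359.1 m
net slip = dip-slip / sin(rake) = 359.1 / sin(63.6°) = 401 m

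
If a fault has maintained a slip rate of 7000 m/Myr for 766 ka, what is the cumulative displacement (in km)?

5.36 km

slip = rate × time = 7000 m/Myr × 766 ka = 5360 m = 5.36 km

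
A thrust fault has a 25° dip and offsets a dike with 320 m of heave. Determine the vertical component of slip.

149 m

throw = heave × tan(dip) = 320 × tan(25°) = 149 m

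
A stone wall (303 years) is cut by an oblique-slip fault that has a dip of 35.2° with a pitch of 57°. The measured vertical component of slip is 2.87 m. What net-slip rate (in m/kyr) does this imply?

dip-slip = throw / sin(dip) = 2.87 / sin(35.2°) = 4.979 m
net slip = dip-slip / sin(rake) = 4.979 / sin(57°) = 5.937 m
rate = 5.937 m / 303 years = 0.0196 m/yr = 19.6 m/kyr

19.6 m/kyr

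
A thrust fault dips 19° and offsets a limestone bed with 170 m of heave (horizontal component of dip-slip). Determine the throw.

58.5 m

throw = heave × tan(dip) = 170 × tan(19°) = 58.5 m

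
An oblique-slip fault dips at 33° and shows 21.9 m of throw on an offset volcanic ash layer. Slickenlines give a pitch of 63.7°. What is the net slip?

44.9 m

dip-slip = throw / sin(dip) = 21.9 / sin(33°) = 40.21 m
net slip = dip-slip / sin(rake) = 40.21 / sin(63.7°) = 44.9 m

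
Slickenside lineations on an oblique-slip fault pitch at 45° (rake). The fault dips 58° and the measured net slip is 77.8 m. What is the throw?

dip-slip = net slip × sin(rake) = 77.8 m × sin(45°) = 55.01 m
throw = dip-slip × sin(dip) = 55.01 × sin(58°) = 46.7 m

46.7 m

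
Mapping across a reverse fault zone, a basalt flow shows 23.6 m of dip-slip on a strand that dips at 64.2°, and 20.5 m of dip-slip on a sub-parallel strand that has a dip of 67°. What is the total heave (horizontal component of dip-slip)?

heave_A = 23.6 × cos(64.2°) = 10.27 m
heave_B = 20.5 × cos(67°) = 8.010 m
total = 10.27 + 8.010 = 18.3 m

18.3 m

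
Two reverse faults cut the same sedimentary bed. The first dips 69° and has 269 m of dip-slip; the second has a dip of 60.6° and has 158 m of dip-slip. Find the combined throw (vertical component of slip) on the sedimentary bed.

throw_A = 269 × sin(69°) = 251.1 m
throw_B = 158 × sin(60.6°) = 137.7 m
total = 251.1 + 137.7 = 389 m

389 m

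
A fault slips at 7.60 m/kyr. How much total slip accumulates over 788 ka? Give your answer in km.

5.99 km

slip = rate × time = 7.60 m/kyr × 788 ka = 5990 m = 5.99 km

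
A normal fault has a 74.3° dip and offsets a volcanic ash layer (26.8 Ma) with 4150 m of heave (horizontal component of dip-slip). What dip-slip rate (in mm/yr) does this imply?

0.572 mm/yr

dip-slip = heave / cos(dip) = 4150 m / cos(74.3°) = 15340 m
rate = 15340 m / 26.8 Ma = 0.000572 m/yr = 0.572 mm/yr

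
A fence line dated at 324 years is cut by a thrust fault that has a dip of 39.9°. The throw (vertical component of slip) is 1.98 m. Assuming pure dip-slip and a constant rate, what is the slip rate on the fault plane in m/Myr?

9530 m/Myr

dip-slip = throw / sin(dip) = 1.98 m / sin(39.9°) = 3.087 m
rate = 3.087 m / 324 years = 0.00953 m/yr = 9530 m/Myr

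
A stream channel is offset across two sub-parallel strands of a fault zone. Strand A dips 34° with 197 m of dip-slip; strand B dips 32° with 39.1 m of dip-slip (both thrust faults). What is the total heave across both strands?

196 m

heave_A = 197 × cos(34°) = 163.3 m
heave_B = 39.1 × cos(32°) = 33.16 m
total = 163.3 + 33.16 = 196 m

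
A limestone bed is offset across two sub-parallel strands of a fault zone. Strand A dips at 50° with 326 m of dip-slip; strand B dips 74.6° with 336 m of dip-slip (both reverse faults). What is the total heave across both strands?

heave_A = 326 × cos(50°) = 209.5 m
heave_B = 336 × cos(74.6°) = 89.23 m
total = 209.5 + 89.23 = 299 m

299 m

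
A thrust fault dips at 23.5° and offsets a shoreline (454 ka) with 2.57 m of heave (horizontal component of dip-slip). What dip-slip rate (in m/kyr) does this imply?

dip-slip = heave / cos(dip) = 2.57 m / cos(23.5°) = 2.802 m
rate = 2.802 m / 454 ka = 0.00000617 m/yr = 0.00617 m/kyr

0.00617 m/kyr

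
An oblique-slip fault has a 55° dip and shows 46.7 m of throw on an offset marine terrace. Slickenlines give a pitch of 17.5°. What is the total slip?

190 m

dip-slip = throw / sin(dip) = 46.7 / sin(55°) = 57.01 m
net slip = dip-slip / sin(rake) = 57.01 / sin(17.5°) = 190 m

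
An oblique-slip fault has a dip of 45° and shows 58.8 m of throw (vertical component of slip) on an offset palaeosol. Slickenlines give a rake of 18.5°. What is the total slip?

262 m

dip-slip = throw / sin(dip) = 58.8 / sin(45°) = 83.16 m
net slip = dip-slip / sin(rake) = 83.16 / sin(18.5°) = 262 m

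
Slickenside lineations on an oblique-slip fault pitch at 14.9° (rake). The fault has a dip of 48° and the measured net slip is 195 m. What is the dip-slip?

dip-slip = net slip × sin(rake) = 195 m × sin(14.9°) = 50.1 m

50.1 m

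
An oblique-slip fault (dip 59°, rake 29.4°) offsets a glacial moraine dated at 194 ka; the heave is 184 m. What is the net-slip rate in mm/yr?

3.75 mm/yr

dip-slip = heave / cos(dip) = 184 / cos(59°) = 357.3 m
net slip = dip-slip / sin(rake) = 357.3 / sin(29.4°) = 727.7 m
rate = 727.7 m / 194 ka = 0.00375 m/yr = 3.75 mm/yr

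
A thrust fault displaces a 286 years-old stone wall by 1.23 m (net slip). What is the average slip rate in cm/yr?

rate = 1.23 m / 286 years = 0.00430 m/yr = 0.430 cm/yr

0.430 cm/yr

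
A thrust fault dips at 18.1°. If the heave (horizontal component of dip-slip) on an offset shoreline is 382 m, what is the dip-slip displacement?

402 m

dip-slip = heave / cos(dip) = 382 / cos(18.1°) = 402 m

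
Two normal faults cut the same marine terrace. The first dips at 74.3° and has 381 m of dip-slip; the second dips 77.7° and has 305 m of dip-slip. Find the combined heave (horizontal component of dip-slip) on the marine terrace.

168 m

heave_A = 381 × cos(74.3°) = 103.1 m
heave_B = 305 × cos(77.7°) = 64.97 m
total = 103.1 + 64.97 = 168 m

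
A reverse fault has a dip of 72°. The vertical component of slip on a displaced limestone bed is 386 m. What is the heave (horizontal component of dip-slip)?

125 m

heave = throw / tan(dip) = 386 / tan(72°) = 125 m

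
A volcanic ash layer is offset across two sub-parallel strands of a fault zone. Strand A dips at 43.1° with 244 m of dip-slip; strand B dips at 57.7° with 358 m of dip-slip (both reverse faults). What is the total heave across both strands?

369 m

heave_A = 244 × cos(43.1°) = 178.2 m
heave_B = 358 × cos(57.7°) = 191.3 m
total = 178.2 + 191.3 = 369 m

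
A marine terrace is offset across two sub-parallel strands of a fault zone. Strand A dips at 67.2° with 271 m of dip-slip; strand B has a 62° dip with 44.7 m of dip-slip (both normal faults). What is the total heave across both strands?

heave_A = 271 × cos(67.2°) = 105 m
heave_B = 44.7 × cos(62°) = 20.99 m
total = 105 + 20.99 = 126 m

126 m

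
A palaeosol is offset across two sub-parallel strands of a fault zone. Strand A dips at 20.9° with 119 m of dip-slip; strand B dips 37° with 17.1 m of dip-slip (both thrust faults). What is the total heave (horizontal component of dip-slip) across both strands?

125 m

heave_A = 119 × cos(20.9°) = 111.2 m
heave_B = 17.1 × cos(37°) = 13.66 m
total = 111.2 + 13.66 = 125 m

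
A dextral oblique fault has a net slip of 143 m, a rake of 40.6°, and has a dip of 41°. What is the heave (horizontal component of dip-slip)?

70.2 m

dip-slip = net slip × sin(rake) = 143 m × sin(40.6°) = 93.06 m
heave = dip-slip × cos(dip) = 93.06 × cos(41°) = 70.2 m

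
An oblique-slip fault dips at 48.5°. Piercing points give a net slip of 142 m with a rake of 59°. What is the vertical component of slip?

dip-slip = net slip × sin(rake) = 142 m × sin(59°) = 121.7 m
throw = dip-slip × sin(dip) = 121.7 × sin(48.5°) = 91.2 m

91.2 m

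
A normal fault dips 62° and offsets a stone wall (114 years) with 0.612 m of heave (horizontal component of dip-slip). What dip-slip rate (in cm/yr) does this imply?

1.14 cm/yr

dip-slip = heave / cos(dip) = 0.612 m / cos(62°) = 1.304 m
rate = 1.304 m / 114 years = 0.0114 m/yr = 1.14 cm/yr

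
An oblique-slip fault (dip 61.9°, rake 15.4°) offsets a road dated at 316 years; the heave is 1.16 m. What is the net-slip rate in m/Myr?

29300 m/Myr

dip-slip = heave / cos(dip) = 1.16 / cos(61.9°) = 2.463 m
net slip = dip-slip / sin(rake) = 2.463 / sin(15.4°) = 9.274 m
rate = 9.274 m / 316 years = 0.0293 m/yr = 29300 m/Myr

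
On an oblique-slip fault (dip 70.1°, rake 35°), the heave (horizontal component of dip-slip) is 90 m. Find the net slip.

dip-slip = heave / cos(dip) = 90 / cos(70.1°) = 264.4 m
net slip = dip-slip / sin(rake) = 264.4 / sin(35°) = 461 m

461 m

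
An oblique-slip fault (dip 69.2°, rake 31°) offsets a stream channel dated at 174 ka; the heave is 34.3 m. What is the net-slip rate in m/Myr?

1080 m/Myr

dip-slip = heave / cos(dip) = 34.3 / cos(69.2°) = 96.59 m
net slip = dip-slip / sin(rake) = 96.59 / sin(31°) = 187.5 m
rate = 187.5 m / 174 ka = 0.00108 m/yr = 1080 m/Myr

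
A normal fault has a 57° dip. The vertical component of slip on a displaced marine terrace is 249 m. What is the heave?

heave = throw / tan(dip) = 249 / tan(57°) = 162 m

162 m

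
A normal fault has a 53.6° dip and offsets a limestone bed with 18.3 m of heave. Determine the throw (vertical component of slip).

throw = heave × tan(dip) = 18.3 × tan(53.6°) = 24.8 m

24.8 m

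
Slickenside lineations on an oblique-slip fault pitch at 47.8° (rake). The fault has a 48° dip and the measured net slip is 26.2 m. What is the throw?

14.4 m

dip-slip = net slip × sin(rake) = 26.2 m × sin(47.8°) = 19.41 m
throw = dip-slip × sin(dip) = 19.41 × sin(48°) = 14.4 m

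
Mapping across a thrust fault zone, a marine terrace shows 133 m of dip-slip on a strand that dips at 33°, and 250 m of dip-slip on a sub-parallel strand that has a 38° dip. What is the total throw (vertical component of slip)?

226 m

throw_A = 133 × sin(33°) = 72.44 m
throw_B = 250 × sin(38°) = 153.9 m
total = 72.44 + 153.9 = 226 m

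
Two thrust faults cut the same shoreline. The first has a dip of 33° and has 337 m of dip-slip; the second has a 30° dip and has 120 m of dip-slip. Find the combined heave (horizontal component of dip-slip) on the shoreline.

heave_A = 337 × cos(33°) = 282.6 m
heave_B = 120 × cos(30°) = 103.9 m
total = 282.6 + 103.9 = 387 m

387 m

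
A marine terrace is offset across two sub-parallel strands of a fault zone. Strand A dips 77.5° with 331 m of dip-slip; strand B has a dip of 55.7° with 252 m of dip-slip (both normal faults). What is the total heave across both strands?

214 m

heave_A = 331 × cos(77.5°) = 71.64 m
heave_B = 252 × cos(55.7°) = 142 m
total = 71.64 + 142 = 214 m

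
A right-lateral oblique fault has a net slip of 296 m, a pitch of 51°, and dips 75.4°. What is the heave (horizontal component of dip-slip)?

dip-slip = net slip × sin(rake) = 296 m × sin(51°) = 230 m
heave = dip-slip × cos(dip) = 230 × cos(75.4°) = 58 m

58 m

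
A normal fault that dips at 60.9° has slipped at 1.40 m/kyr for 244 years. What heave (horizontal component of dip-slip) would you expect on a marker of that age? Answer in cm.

16.6 cm

dip-slip = rate × time = 1.40 m/kyr × 244 years = 0.3416 m
heave = dip-slip × cos(dip) = 0.3416 × cos(60.9°) = 0.166 m = 16.6 cm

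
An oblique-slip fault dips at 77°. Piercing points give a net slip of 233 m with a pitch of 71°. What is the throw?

dip-slip = net slip × sin(rake) = 233 m × sin(71°) = 220.3 m
throw = dip-slip × sin(dip) = 220.3 × sin(77°) = 215 m

215 m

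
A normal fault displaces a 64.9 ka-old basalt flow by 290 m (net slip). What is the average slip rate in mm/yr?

4.47 mm/yr

rate = 290 m / 64.9 ka = 0.00447 m/yr = 4.47 mm/yr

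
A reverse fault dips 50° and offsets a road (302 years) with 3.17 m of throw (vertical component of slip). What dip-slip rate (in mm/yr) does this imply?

dip-slip = throw / sin(dip) = 3.17 m / sin(50°) = 4.138 m
rate = 4.138 m / 302 years = 0.0137 m/yr = 13.7 mm/yr

13.7 mm/yr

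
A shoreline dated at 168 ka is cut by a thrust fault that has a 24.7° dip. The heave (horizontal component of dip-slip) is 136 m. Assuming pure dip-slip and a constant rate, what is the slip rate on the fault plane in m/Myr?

891 m/Myr

dip-slip = heave / cos(dip) = 136 m / cos(24.7°) = 149.7 m
rate = 149.7 m / 168 ka = 0.000891 m/yr = 891 m/Myr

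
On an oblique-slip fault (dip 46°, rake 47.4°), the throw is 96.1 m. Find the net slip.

dip-slip = throw / sin(dip) = 96.1 / sin(46°) = 133.6 m
net slip = dip-slip / sin(rake) = 133.6 / sin(47.4°) = 181 m

181 m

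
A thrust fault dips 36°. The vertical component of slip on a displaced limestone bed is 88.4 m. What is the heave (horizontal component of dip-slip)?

122 m

heave = throw / tan(dip) = 88.4 / tan(36°) = 122 m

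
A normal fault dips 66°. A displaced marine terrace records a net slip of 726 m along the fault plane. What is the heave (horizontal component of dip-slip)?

heave = dip-slip × cos(dip) = 726 m × cos(66°) = 295 m

295 m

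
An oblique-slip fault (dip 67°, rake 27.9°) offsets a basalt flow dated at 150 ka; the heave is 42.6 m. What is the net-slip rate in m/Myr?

1550 m/Myr

dip-slip = heave / cos(dip) = 42.6 / cos(67°) = 109 m
net slip = dip-slip / sin(rake) = 109 / sin(27.9°) = 233 m
rate = 233 m / 150 ka = 0.00155 m/yr = 1550 m/Myr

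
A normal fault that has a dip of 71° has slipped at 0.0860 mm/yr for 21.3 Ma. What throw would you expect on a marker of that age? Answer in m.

dip-slip = rate × time = 0.0860 mm/yr × 21.3 Ma = 1832 m
throw = dip-slip × sin(dip) = 1832 × sin(71°) = 1730 m

1730 m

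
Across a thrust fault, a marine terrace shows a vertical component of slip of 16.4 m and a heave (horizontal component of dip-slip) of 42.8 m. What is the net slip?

net slip = √(throw² + heave²) = √(16.4² + 42.8²) = 45.8 m

45.8 m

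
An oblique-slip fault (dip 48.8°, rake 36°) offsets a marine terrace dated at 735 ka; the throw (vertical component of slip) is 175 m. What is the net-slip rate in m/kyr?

dip-slip = throw / sin(dip) = 175 / sin(48.8°) = 232.6 m
net slip = dip-slip / sin(rake) = 232.6 / sin(36°) = 395.7 m
rate = 395.7 m / 735 ka = 0.000538 m/yr = 0.538 m/kyr

0.538 m/kyr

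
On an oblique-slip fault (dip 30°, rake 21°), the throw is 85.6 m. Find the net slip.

dip-slip = throw / sin(dip) = 85.6 / sin(30°) = 171.2 m
net slip = dip-slip / sin(rake) = 171.2 / sin(21°) = 478 m

478 m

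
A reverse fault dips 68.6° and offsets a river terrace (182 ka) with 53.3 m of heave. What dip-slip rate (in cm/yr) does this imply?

dip-slip = heave / cos(dip) = 53.3 m / cos(68.6°) = 146.1 m
rate = 146.1 m / 182 ka = 0.000803 m/yr = 0.0803 cm/yr

0.0803 cm/yr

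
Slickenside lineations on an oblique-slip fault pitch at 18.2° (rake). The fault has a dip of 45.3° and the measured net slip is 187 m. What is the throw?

dip-slip = net slip × sin(rake) = 187 m × sin(18.2°) = 58.41 m
throw = dip-slip × sin(dip) = 58.41 × sin(45.3°) = 41.5 m

41.5 m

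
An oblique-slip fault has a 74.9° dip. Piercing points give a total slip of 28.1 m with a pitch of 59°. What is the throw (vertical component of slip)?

23.3 m

dip-slip = net slip × sin(rake) = 28.1 m × sin(59°) = 24.09 m
throw = dip-slip × sin(dip) = 24.09 × sin(74.9°) = 23.3 m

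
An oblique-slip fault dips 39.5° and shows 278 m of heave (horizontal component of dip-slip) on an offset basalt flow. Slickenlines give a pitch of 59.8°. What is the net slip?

dip-slip = heave / cos(dip) = 278 / cos(39.5°) = 360.3 m
net slip = dip-slip / sin(rake) = 360.3 / sin(59.8°) = 417 m

417 m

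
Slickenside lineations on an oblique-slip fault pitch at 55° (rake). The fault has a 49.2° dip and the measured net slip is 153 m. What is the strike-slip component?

strike-slip = net slip × cos(rake) = 153 m × cos(55°) = 87.8 m

87.8 m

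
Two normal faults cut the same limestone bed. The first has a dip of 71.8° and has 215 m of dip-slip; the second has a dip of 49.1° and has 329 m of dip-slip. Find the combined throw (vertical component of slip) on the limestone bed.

453 m

throw_A = 215 × sin(71.8°) = 204.2 m
throw_B = 329 × sin(49.1°) = 248.7 m
total = 204.2 + 248.7 = 453 m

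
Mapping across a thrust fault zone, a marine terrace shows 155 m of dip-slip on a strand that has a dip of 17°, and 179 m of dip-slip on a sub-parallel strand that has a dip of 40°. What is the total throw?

throw_A = 155 × sin(17°) = 45.32 m
throw_B = 179 × sin(40°) = 115.1 m
total = 45.32 + 115.1 = 160 m

160 m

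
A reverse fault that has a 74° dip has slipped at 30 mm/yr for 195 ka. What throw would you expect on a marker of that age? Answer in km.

dip-slip = rate × time = 30 mm/yr × 195 ka = 5850 m
throw = dip-slip × sin(dip) = 5850 × sin(74°) = 5620 m = 5.62 km

5.62 km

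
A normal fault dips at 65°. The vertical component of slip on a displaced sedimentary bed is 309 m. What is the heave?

144 m

heave = throw / tan(dip) = 309 / tan(65°) = 144 m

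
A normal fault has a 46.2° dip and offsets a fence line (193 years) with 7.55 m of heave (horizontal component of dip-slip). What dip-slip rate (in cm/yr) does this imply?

5.65 cm/yr

dip-slip = heave / cos(dip) = 7.55 m / cos(46.2°) = 10.91 m
rate = 10.91 m / 193 years = 0.0565 m/yr = 5.65 cm/yr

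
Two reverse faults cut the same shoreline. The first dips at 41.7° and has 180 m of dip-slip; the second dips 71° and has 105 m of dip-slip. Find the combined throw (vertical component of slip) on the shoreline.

throw_A = 180 × sin(41.7°) = 119.7 m
throw_B = 105 × sin(71°) = 99.28 m
total = 119.7 + 99.28 = 219 m

219 m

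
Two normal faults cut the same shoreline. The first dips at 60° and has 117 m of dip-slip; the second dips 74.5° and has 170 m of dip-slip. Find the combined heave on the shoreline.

104 m

heave_A = 117 × cos(60°) = 58.50 m
heave_B = 170 × cos(74.5°) = 45.43 m
total = 58.50 + 45.43 = 104 m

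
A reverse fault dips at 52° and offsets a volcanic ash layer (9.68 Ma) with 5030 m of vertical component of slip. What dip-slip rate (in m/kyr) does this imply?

dip-slip = throw / sin(dip) = 5030 m / sin(52°) = 6383 m
rate = 6383 m / 9.68 Ma = 0.000659 m/yr = 0.659 m/kyr

0.659 m/kyr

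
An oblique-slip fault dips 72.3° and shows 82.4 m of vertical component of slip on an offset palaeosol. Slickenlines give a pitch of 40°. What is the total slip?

135 m

dip-slip = throw / sin(dip) = 82.4 / sin(72.3°) = 86.49 m
net slip = dip-slip / sin(rake) = 86.49 / sin(40°) = 135 m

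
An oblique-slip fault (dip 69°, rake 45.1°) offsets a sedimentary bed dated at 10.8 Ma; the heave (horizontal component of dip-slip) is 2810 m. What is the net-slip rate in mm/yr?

dip-slip = heave / cos(dip) = 2810 / cos(69°) = 7841 m
net slip = dip-slip / sin(rake) = 7841 / sin(45.1°) = 11070 m
rate = 11070 m / 10.8 Ma = 0.00102 m/yr = 1.02 mm/yr

1.02 mm/yr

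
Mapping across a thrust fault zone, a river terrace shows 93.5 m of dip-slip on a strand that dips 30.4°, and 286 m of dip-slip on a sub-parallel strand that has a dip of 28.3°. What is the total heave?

332 m

heave_A = 93.5 × cos(30.4°) = 80.65 m
heave_B = 286 × cos(28.3°) = 251.8 m
total = 80.65 + 251.8 = 332 m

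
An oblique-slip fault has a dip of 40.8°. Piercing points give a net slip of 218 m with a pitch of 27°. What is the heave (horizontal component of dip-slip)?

dip-slip = net slip × sin(rake) = 218 m × sin(27°) = 98.97 m
heave = dip-slip × cos(dip) = 98.97 × cos(40.8°) = 74.9 m

74.9 m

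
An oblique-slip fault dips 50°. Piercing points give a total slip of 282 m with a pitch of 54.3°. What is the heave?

dip-slip = net slip × sin(rake) = 282 m × sin(54.3°) = 229 m
heave = dip-slip × cos(dip) = 229 × cos(50°) = 147 m

147 m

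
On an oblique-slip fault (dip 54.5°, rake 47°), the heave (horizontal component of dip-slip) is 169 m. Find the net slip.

398 m

dip-slip = heave / cos(dip) = 169 / cos(54.5°) = 291 m
net slip = dip-slip / sin(rake) = 291 / sin(47°) = 398 m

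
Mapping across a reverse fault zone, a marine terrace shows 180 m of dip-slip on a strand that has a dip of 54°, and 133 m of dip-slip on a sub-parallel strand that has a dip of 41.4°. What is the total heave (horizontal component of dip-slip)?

206 m

heave_A = 180 × cos(54°) = 105.8 m
heave_B = 133 × cos(41.4°) = 99.76 m
total = 105.8 + 99.76 = 206 m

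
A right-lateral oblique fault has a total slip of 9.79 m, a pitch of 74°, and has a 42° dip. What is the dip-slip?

dip-slip = net slip × sin(rake) = 9.79 m × sin(74°) = 9.41 m

9.41 m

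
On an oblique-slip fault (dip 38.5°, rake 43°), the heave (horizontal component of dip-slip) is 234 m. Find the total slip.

dip-slip = heave / cos(dip) = 234 / cos(38.5°) = 299 m
net slip = dip-slip / sin(rake) = 299 / sin(43°) = 438 m

438 m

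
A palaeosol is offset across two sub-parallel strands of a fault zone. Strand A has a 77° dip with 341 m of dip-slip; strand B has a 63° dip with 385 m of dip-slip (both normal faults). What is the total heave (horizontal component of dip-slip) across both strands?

251 m

heave_A = 341 × cos(77°) = 76.71 m
heave_B = 385 × cos(63°) = 174.8 m
total = 76.71 + 174.8 = 251 m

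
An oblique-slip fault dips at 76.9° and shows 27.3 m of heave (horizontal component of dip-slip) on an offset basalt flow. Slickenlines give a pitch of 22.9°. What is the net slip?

310 m

dip-slip = heave / cos(dip) = 27.3 / cos(76.9°) = 120.4 m
net slip = dip-slip / sin(rake) = 120.4 / sin(22.9°) = 310 m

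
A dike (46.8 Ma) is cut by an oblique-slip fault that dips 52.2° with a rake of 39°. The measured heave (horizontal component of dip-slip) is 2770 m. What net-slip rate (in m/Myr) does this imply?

153 m/Myr

dip-slip = heave / cos(dip) = 2770 / cos(52.2°) = 4519 m
net slip = dip-slip / sin(rake) = 4519 / sin(39°) = 7181 m
rate = 7181 m / 46.8 Ma = 0.000153 m/yr = 153 m/Myr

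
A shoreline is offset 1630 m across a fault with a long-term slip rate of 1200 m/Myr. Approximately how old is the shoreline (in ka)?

age = offset / rate = 1630 m / (1200 m/Myr) = 1.36e+06 yr = 1360 ka

1360 ka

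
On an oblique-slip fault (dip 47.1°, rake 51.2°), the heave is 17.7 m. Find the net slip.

dip-slip = heave / cos(dip) = 17.7 / cos(47.1°) = 26 m
net slip = dip-slip / sin(rake) = 26 / sin(51.2°) = 33.4 m

33.4 m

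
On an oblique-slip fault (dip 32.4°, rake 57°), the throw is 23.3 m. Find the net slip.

51.8 m

dip-slip = throw / sin(dip) = 23.3 / sin(32.4°) = 43.48 m
net slip = dip-slip / sin(rake) = 43.48 / sin(57°) = 51.8 m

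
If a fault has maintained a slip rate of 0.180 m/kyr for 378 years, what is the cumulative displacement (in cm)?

slip = rate × time = 0.180 m/kyr × 378 years = 0.0680 m = 6.80 cm

6.80 cm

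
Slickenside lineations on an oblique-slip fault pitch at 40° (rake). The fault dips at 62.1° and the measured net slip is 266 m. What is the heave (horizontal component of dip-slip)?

dip-slip = net slip × sin(rake) = 266 m × sin(40°) = 171 m
heave = dip-slip × cos(dip) = 171 × cos(62.1°) = 80 m

80 m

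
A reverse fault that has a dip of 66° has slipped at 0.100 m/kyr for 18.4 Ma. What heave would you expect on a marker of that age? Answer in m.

dip-slip = rate × time = 0.100 m/kyr × 18.4 Ma = 1840 m
heave = dip-slip × cos(dip) = 1840 × cos(66°) = 748 m

748 m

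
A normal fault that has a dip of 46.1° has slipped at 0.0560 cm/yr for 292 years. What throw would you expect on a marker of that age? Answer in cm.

11.8 cm

dip-slip = rate × time = 0.0560 cm/yr × 292 years = 0.1635 m
throw = dip-slip × sin(dip) = 0.1635 × sin(46.1°) = 0.118 m = 11.8 cm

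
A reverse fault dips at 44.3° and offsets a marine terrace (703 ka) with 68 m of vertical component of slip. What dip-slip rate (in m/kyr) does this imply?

dip-slip = throw / sin(dip) = 68 m / sin(44.3°) = 97.36 m
rate = 97.36 m / 703 ka = 0.000138 m/yr = 0.138 m/kyr

0.138 m/kyr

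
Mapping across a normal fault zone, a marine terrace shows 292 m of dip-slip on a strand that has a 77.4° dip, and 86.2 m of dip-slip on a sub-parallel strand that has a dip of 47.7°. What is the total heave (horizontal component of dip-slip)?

122 m

heave_A = 292 × cos(77.4°) = 63.70 m
heave_B = 86.2 × cos(47.7°) = 58.01 m
total = 63.70 + 58.01 = 122 m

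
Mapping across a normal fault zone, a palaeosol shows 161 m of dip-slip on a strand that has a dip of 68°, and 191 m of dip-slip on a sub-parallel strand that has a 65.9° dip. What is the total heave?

heave_A = 161 × cos(68°) = 60.31 m
heave_B = 191 × cos(65.9°) = 77.99 m
total = 60.31 + 77.99 = 138 m

138 m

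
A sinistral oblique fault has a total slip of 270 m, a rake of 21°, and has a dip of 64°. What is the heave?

42.4 m

dip-slip = net slip × sin(rake) = 270 m × sin(21°) = 96.76 m
heave = dip-slip × cos(dip) = 96.76 × cos(64°) = 42.4 m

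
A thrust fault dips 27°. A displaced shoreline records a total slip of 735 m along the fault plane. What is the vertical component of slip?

334 m

throw = dip-slip × sin(dip) = 735 m × sin(27°) = 334 m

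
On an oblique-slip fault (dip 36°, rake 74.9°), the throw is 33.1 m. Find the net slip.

dip-slip = throw / sin(dip) = 33.1 / sin(36°) = 56.31 m
net slip = dip-slip / sin(rake) = 56.31 / sin(74.9°) = 58.3 m

58.3 m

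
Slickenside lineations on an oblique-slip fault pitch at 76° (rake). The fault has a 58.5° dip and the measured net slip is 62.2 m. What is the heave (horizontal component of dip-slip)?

31.5 m

dip-slip = net slip × sin(rake) = 62.2 m × sin(76°) = 60.35 m
heave = dip-slip × cos(dip) = 60.35 × cos(58.5°) = 31.5 m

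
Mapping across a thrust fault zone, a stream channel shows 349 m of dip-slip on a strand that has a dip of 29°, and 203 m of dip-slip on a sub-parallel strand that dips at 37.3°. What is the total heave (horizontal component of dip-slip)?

heave_A = 349 × cos(29°) = 305.2 m
heave_B = 203 × cos(37.3°) = 161.5 m
total = 305.2 + 161.5 = 467 m

467 m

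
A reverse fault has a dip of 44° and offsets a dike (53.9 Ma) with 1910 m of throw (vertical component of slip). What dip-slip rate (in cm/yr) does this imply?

dip-slip = throw / sin(dip) = 1910 m / sin(44°) = 2750 m
rate = 2750 m / 53.9 Ma = 0.0000510 m/yr = 0.00510 cm/yr

0.00510 cm/yr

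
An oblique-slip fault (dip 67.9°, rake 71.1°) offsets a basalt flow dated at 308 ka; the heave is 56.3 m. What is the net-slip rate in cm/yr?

0.0514 cm/yr

dip-slip = heave / cos(dip) = 56.3 / cos(67.9°) = 149.6 m
net slip = dip-slip / sin(rake) = 149.6 / sin(71.1°) = 158.2 m
rate = 158.2 m / 308 ka = 0.000514 m/yr = 0.0514 cm/yr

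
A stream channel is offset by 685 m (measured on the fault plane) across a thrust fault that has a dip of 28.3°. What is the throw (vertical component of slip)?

throw = dip-slip × sin(dip) = 685 m × sin(28.3°) = 325 m

325 m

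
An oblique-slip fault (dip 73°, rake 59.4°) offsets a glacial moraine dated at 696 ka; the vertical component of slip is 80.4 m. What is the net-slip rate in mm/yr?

dip-slip = throw / sin(dip) = 80.4 / sin(73°) = 84.07 m
net slip = dip-slip / sin(rake) = 84.07 / sin(59.4°) = 97.68 m
rate = 97.68 m / 696 ka = 0.000140 m/yr = 0.140 mm/yr

0.140 mm/yr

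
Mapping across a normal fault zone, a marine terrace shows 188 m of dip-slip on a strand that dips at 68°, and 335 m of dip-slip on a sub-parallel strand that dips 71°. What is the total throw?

throw_A = 188 × sin(68°) = 174.3 m
throw_B = 335 × sin(71°) = 316.7 m
total = 174.3 + 316.7 = 491 m

491 m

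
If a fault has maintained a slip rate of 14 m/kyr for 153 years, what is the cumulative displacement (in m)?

2.14 m

slip = rate × time = 14 m/kyr × 153 years = 2.14 m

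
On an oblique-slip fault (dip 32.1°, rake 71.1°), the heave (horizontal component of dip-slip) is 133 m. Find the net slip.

dip-slip = heave / cos(dip) = 133 / cos(32.1°) = 157 m
net slip = dip-slip / sin(rake) = 157 / sin(71.1°) = 166 m

166 m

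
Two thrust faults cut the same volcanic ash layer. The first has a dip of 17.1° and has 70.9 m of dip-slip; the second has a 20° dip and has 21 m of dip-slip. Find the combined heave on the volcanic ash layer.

heave_A = 70.9 × cos(17.1°) = 67.77 m
heave_B = 21 × cos(20°) = 19.73 m
total = 67.77 + 19.73 = 87.5 m

87.5 m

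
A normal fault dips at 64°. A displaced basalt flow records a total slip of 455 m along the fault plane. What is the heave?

heave = dip-slip × cos(dip) = 455 m × cos(64°) = 199 m

199 m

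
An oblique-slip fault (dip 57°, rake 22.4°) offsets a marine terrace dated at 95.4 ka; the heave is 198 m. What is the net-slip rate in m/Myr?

10000 m/Myr

dip-slip = heave / cos(dip) = 198 / cos(57°) = 363.5 m
net slip = dip-slip / sin(rake) = 363.5 / sin(22.4°) = 954 m
rate = 954 m / 95.4 ka = 0.0100 m/yr = 10000 m/Myr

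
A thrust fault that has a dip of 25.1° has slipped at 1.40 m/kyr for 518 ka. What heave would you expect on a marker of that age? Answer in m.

657 m

dip-slip = rate × time = 1.40 m/kyr × 518 ka = 725.2 m
heave = dip-slip × cos(dip) = 725.2 × cos(25.1°) = 657 m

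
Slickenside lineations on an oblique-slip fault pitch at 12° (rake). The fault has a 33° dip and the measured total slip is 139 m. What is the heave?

dip-slip = net slip × sin(rake) = 139 m × sin(12°) = 28.90 m
heave = dip-slip × cos(dip) = 28.90 × cos(33°) = 24.2 m

24.2 m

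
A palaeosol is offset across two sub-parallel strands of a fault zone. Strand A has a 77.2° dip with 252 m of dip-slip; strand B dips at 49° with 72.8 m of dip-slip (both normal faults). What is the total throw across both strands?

throw_A = 252 × sin(77.2°) = 245.7 m
throw_B = 72.8 × sin(49°) = 54.94 m
total = 245.7 + 54.94 = 301 m

301 m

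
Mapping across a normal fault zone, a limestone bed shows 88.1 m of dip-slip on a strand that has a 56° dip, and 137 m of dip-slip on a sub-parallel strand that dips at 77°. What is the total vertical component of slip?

throw_A = 88.1 × sin(56°) = 73.04 m
throw_B = 137 × sin(77°) = 133.5 m
total = 73.04 + 133.5 = 207 m

207 m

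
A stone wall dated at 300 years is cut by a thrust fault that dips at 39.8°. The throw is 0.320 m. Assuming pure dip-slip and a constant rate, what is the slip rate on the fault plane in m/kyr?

1.67 m/kyr

dip-slip = throw / sin(dip) = 0.320 m / sin(39.8°) = 0.4999 m
rate = 0.4999 m / 300 years = 0.00167 m/yr = 1.67 m/kyr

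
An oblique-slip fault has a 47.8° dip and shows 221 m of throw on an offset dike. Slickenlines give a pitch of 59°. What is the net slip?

348 m

dip-slip = throw / sin(dip) = 221 / sin(47.8°) = 298.3 m
net slip = dip-slip / sin(rake) = 298.3 / sin(59°) = 348 m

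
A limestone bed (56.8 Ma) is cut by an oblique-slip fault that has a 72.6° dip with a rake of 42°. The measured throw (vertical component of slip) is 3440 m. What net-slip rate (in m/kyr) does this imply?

0.0949 m/kyr

dip-slip = throw / sin(dip) = 3440 / sin(72.6°) = 3605 m
net slip = dip-slip / sin(rake) = 3605 / sin(42°) = 5388 m
rate = 5388 m / 56.8 Ma = 0.0000949 m/yr = 0.0949 m/kyr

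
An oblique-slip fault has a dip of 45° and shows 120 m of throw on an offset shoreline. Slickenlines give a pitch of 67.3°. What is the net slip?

dip-slip = throw / sin(dip) = 120 / sin(45°) = 169.7 m
net slip = dip-slip / sin(rake) = 169.7 / sin(67.3°) = 184 m

184 m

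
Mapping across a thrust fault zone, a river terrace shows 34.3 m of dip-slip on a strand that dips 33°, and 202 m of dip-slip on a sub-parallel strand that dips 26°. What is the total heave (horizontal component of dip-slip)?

heave_A = 34.3 × cos(33°) = 28.77 m
heave_B = 202 × cos(26°) = 181.6 m
total = 28.77 + 181.6 = 210 m

210 m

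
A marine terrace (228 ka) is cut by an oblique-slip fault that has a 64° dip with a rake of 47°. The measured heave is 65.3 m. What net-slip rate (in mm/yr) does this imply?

0.893 mm/yr

dip-slip = heave / cos(dip) = 65.3 / cos(64°) = 149 m
net slip = dip-slip / sin(rake) = 149 / sin(47°) = 203.7 m
rate = 203.7 m / 228 ka = 0.000893 m/yr = 0.893 mm/yr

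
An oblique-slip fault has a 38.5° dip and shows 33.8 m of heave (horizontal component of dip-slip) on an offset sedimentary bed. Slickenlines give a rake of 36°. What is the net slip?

73.5 m

dip-slip = heave / cos(dip) = 33.8 / cos(38.5°) = 43.19 m
net slip = dip-slip / sin(rake) = 43.19 / sin(36°) = 73.5 m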